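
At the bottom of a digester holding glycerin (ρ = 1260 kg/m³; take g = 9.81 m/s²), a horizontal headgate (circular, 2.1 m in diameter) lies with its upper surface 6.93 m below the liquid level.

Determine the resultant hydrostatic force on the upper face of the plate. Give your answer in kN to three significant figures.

F ≈ 297 kN

γ = ρg = 1260 × 9.81 / 1000 = 12.3606 kN/m³.
The plate is horizontal, so pressure is uniform at p = γ·h = 12.3606 × 6.93 = 85.659 kN/m².
A = π(1.05)² = 3.46361 m².
F = p·A = 85.659 × 3.46361 = 296.689 kN.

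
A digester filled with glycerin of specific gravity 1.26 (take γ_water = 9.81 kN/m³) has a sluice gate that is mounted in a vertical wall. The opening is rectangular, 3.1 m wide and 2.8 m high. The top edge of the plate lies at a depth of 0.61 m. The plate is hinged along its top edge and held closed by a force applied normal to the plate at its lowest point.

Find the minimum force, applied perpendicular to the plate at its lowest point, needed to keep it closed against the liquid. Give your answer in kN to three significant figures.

P ≈ 133 kN

γ = 1.26 × 9.81 = 12.3606 kN/m³.
The centroid lies 2.8/2 = 1.4 m below the top edge, so the centroid depth is h_c = 0.61 + 1.4 = 2.01 m.
A = 3.1 × 2.8 = 8.68 m².
Resultant F = γ·h_c·A = 12.3606 × 2.01 × 8.68 = 215.653 kN.
I_c = b·h³/12 = 3.1 × 2.8³/12 = 5.67093 m⁴.
Centre of pressure: y_p = y_c + I_c/(y_c·A) = 2.01 + 5.67093/(2.01 × 8.68) = 2.01 + 0.325041 = 2.33504 m along the plane.
The resultant acts 1.4 + 0.325041 = 1.72504 m (along the plate) below the hinge at the top edge, so the moment about the hinge is M = F × 1.72504 = 215.653 × 1.72504 = 372.01 kN·m.
A normal force at the bottom, 2.8 m from the hinge, must supply this moment: P = 372.01/2.8 = 132.861 kN.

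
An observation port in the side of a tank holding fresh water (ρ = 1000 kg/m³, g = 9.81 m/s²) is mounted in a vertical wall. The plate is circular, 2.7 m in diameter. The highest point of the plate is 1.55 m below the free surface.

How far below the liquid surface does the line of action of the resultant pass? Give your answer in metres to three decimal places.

h_p = 3.057 m

γ = ρg = 1000 × 9.81 = 9810 N/m³ = 9.81 kN/m³.
The centroid is at the centre, 1.35 m below the top of the plate, so the centroid depth is h_c = 1.55 + 1.35 = 2.9 m.
A = π(1.35)² = 5.72555 m².
Resultant F = γ·h_c·A = 9.81 × 2.9 × 5.72555 = 162.886 kN.
I_c = πr⁴/4 = π × 1.35⁴/4 = 2.6087 m⁴.
Centre of pressure: y_p = y_c + I_c/(y_c·A) = 2.9 + 2.6087/(2.9 × 5.72555) = 2.9 + 0.157112 = 3.05711 m along the plane.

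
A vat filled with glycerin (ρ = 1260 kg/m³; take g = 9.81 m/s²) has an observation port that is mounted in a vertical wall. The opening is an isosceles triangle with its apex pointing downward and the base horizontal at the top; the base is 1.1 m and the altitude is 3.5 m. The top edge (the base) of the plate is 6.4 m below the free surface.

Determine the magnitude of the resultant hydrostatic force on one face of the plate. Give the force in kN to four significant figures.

γ = ρg = 1260 × 9.81 / 1000 = 12.3606 kN/m³.
With the apex down, the centroid sits h/3 = 3.5/3 = 1.16667 m below the base (the top edge), so the centroid depth is h_c = 6.4 + 1.16667 = 7.56667 m.
A = ½ × 1.1 × 3.5 = 1.925 m².
Resultant F = γ·h_c·A = 12.3606 × 7.56667 × 1.925 = 180.043 kN.

F ≈ 180.0 kN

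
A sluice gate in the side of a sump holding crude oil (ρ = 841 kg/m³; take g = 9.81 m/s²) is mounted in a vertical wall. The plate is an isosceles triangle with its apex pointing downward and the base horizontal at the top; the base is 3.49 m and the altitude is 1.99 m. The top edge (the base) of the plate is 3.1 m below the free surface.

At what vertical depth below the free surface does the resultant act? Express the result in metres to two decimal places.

γ = ρg = 841 × 9.81 / 1000 = 8.25021 kN/m³.
With the apex down, the centroid sits h/3 = 1.99/3 = 0.663333 m below the base (the top edge), so the centroid depth is h_c = 3.1 + 0.663333 = 3.76333 m.
A = ½ × 3.49 × 1.99 = 3.47255 m².
Resultant F = γ·h_c·A = 8.25021 × 3.76333 × 3.47255 = 107.817 kN.
I_c = b·h³/36 = 3.49 × 1.99³/36 = 0.76398 m⁴.
Centre of pressure: y_p = y_c + I_c/(y_c·A) = 3.76333 + 0.76398/(3.76333 × 3.47255) = 3.76333 + 0.0584603 = 3.82179 m along the plane.

h_p = 3.82 m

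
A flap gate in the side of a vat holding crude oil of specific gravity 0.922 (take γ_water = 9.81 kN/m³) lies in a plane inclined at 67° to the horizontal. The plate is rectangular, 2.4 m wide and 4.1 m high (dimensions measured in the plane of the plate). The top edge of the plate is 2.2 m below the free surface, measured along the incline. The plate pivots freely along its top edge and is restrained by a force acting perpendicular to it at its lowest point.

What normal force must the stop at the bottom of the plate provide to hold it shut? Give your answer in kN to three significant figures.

γ = 0.922 × 9.81 = 9.04482 kN/m³.
Let θ = 67° be the plate's angle to the horizontal; measure y along the incline from where the plane meets the free surface. Vertical depth h = y·sinθ with sinθ = 0.920505.
The centroid lies 4.1/2 = 2.05 m below the top edge, so y_c = 2.2 + 2.05 = 4.25 m and h_c = 4.25 × 0.920505 = 3.91215 m.
A = 2.4 × 4.1 = 9.84 m².
Resultant F = γ·h_c·A = 9.04482 × 3.91215 × 9.84 = 348.185 kN.
I_c = b·h³/12 = 2.4 × 4.1³/12 = 13.7842 m⁴.
Centre of pressure: y_p = y_c + I_c/(y_c·A) = 4.25 + 13.7842/(4.25 × 9.84) = 4.25 + 0.329608 = 4.57961 m along the plane.
The resultant acts 2.05 + 0.329608 = 2.37961 m (along the plate) below the hinge at the top edge, so the moment about the hinge is M = F × 2.37961 = 348.185 × 2.37961 = 828.545 kN·m.
A normal force at the bottom, 4.1 m from the hinge, must supply this moment: P = 828.545/4.1 = 202.084 kN.

P ≈ 202 kN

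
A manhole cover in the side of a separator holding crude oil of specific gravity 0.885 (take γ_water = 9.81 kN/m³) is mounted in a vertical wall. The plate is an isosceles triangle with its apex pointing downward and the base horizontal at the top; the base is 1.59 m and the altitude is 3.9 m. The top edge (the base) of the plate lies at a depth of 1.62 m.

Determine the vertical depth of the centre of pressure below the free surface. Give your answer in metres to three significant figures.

γ = 0.885 × 9.81 = 8.68185 kN/m³.
With the apex down, the centroid sits h/3 = 3.9/3 = 1.3 m below the base (the top edge), so the centroid depth is h_c = 1.62 + 1.3 = 2.92 m.
A = ½ × 1.59 × 3.9 = 3.1005 m².
Resultant F = γ·h_c·A = 8.68185 × 2.92 × 3.1005 = 78.6008 kN.
I_c = b·h³/36 = 1.59 × 3.9³/36 = 2.61992 m⁴.
Centre of pressure: y_p = y_c + I_c/(y_c·A) = 2.92 + 2.61992/(2.92 × 3.1005) = 2.92 + 0.289383 = 3.20938 m along the plane.

h_p = 3.21 m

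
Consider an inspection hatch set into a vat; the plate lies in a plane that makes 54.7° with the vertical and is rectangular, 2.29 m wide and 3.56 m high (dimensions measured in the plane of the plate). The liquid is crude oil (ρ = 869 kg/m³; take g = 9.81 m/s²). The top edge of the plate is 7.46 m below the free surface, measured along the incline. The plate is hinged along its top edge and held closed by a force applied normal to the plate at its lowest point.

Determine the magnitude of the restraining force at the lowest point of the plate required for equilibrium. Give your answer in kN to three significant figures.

P ≈ 197 kN

γ = ρg = 869 × 9.81 / 1000 = 8.52489 kN/m³.
The plate makes 54.7° with the vertical, i.e. θ = 90° − 54.7° = 35.3° to the horizontal. Measuring y along the incline from the free-surface line, vertical depth h = y·sinθ with sinθ = 0.577858.
The centroid lies 3.56/2 = 1.78 m below the top edge, so y_c = 7.46 + 1.78 = 9.24 m and h_c = 9.24 × 0.577858 = 5.33941 m.
A = 2.29 × 3.56 = 8.1524 m².
Resultant F = γ·h_c·A = 8.52489 × 5.33941 × 8.1524 = 371.08 kN.
I_c = b·h³/12 = 2.29 × 3.56³/12 = 8.61002 m⁴.
Centre of pressure: y_p = y_c + I_c/(y_c·A) = 9.24 + 8.61002/(9.24 × 8.1524) = 9.24 + 0.1143 = 9.3543 m along the plane.
The resultant acts 1.78 + 0.1143 = 1.8943 m (along the plate) below the hinge at the top edge, so the moment about the hinge is M = F × 1.8943 = 371.08 × 1.8943 = 702.937 kN·m.
A normal force at the bottom, 3.56 m from the hinge, must supply this moment: P = 702.937/3.56 = 197.454 kN.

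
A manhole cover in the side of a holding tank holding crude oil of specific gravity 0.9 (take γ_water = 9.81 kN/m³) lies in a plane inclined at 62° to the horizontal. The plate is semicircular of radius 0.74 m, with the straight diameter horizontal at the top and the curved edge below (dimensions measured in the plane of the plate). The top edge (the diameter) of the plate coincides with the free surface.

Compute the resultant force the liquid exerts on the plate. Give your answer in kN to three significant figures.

γ = 0.9 × 9.81 = 8.829 kN/m³.
Let θ = 62° be the plate's angle to the horizontal; measure y along the incline from where the plane meets the free surface. Vertical depth h = y·sinθ with sinθ = 0.882948.
The centroid of a semicircle lies 4r/(3π) = 0.314066 m from the diameter, here below the top edge, so y_c = 0.314066 m and h_c = 0.314066 × 0.882948 = 0.277304 m.
A = πr²/2 = π × 0.74²/2 = 0.860168 m².
Resultant F = γ·h_c·A = 8.829 × 0.277304 × 0.860168 = 2.10596 kN.

F ≈ 2.11 kN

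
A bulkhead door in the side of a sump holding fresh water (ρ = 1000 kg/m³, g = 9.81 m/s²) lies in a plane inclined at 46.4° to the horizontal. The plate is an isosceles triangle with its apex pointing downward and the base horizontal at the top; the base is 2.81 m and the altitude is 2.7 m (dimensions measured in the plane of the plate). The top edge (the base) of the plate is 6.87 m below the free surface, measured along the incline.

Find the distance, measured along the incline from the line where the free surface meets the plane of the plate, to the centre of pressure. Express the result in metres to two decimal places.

y_p = 7.82 m

γ = ρg = 1000 × 9.81 = 9810 N/m³ = 9.81 kN/m³.
Let θ = 46.4° be the plate's angle to the horizontal; measure y along the incline from where the plane meets the free surface. Vertical depth h = y·sinθ with sinθ = 0.724172.
With the apex down, the centroid sits h/3 = 2.7/3 = 0.9 m below the base (the top edge), so y_c = 6.87 + 0.9 = 7.77 m and h_c = 7.77 × 0.724172 = 5.62682 m.
A = ½ × 2.81 × 2.7 = 3.7935 m².
Resultant F = γ·h_c·A = 9.81 × 5.62682 × 3.7935 = 209.398 kN.
I_c = b·h³/36 = 2.81 × 2.7³/36 = 1.53637 m⁴.
Centre of pressure: y_p = y_c + I_c/(y_c·A) = 7.77 + 1.53637/(7.77 × 3.7935) = 7.77 + 0.0521236 = 7.82212 m along the plane.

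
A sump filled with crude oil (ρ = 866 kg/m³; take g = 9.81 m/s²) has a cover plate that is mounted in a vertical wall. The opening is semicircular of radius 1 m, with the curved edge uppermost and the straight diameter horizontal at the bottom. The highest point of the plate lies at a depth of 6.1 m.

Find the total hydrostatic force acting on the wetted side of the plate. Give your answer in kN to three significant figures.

F ≈ 89.1 kN

γ = ρg = 866 × 9.81 / 1000 = 8.49546 kN/m³.
The centroid lies 4r/(3π) = 0.424413 m above the diameter, so r − 4r/(3π) = 1 − 0.424413 = 0.575587 m below the topmost point, so the centroid depth is h_c = 6.1 + 0.575587 = 6.67559 m.
A = πr²/2 = π × 1²/2 = 1.5708 m².
Resultant F = γ·h_c·A = 8.49546 × 6.67559 × 1.5708 = 89.0835 kN.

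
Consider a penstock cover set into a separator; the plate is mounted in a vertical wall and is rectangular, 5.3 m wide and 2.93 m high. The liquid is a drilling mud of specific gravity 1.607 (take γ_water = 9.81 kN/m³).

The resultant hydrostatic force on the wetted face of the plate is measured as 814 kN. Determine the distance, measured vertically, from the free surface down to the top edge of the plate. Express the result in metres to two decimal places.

d_top ≈ 1.86 m

γ = 1.607 × 9.81 = 15.76467 kN/m³.
A = 5.3 × 2.93 = 15.529 m².
From F = γ·h_c·A, the centroid depth is h_c = 814/(15.76467 × 15.529) = 3.32503 m.
The centroid lies 2.93/2 = 1.465 m below the top edge, so the top edge sits at h_top = 3.32503 − 1.465 = 1.86003 m below the surface.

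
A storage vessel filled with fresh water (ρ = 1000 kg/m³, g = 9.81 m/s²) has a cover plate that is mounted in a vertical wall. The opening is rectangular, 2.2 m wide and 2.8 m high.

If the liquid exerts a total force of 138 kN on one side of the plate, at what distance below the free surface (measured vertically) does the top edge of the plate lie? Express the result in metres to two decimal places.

d_top ≈ 0.88 m

γ = ρg = 1000 × 9.81 = 9810 N/m³ = 9.81 kN/m³.
A = 2.2 × 2.8 = 6.16 m².
From F = γ·h_c·A, the centroid depth is h_c = 138/(9.81 × 6.16) = 2.28365 m.
The centroid lies 2.8/2 = 1.4 m below the top edge, so the top edge sits at h_top = 2.28365 − 1.4 = 0.88365 m below the surface.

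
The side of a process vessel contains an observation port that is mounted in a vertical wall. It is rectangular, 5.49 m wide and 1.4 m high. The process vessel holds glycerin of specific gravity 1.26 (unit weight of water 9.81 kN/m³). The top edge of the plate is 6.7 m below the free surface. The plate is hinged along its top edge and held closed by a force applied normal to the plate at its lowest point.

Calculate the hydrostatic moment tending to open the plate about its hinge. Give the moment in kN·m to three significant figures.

M ≈ 508 kN·m

γ = 1.26 × 9.81 = 12.3606 kN/m³.
The centroid lies 1.4/2 = 0.7 m below the top edge, so the centroid depth is h_c = 6.7 + 0.7 = 7.4 m.
A = 5.49 × 1.4 = 7.686 m².
Resultant F = γ·h_c·A = 12.3606 × 7.4 × 7.686 = 703.026 kN.
I_c = b·h³/12 = 5.49 × 1.4³/12 = 1.25538 m⁴.
Centre of pressure: y_p = y_c + I_c/(y_c·A) = 7.4 + 1.25538/(7.4 × 7.686) = 7.4 + 0.0220721 = 7.42207 m along the plane.
The resultant acts 0.7 + 0.0220721 = 0.722072 m (along the plate) below the hinge at the top edge, so the moment about the hinge is M = F × 0.722072 = 703.026 × 0.722072 = 507.635 kN·m.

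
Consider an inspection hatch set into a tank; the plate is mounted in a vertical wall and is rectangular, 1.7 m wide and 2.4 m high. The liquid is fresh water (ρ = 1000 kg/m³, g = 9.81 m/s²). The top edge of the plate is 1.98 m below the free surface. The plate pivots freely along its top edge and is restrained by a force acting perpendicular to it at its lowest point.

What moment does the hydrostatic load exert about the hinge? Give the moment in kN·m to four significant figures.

M ≈ 171.9 kN·m

γ = ρg = 1000 × 9.81 = 9810 N/m³ = 9.81 kN/m³.
The centroid lies 2.4/2 = 1.2 m below the top edge, so the centroid depth is h_c = 1.98 + 1.2 = 3.18 m.
A = 1.7 × 2.4 = 4.08 m².
Resultant F = γ·h_c·A = 9.81 × 3.18 × 4.08 = 127.279 kN.
I_c = b·h³/12 = 1.7 × 2.4³/12 = 1.9584 m⁴.
Centre of pressure: y_p = y_c + I_c/(y_c·A) = 3.18 + 1.9584/(3.18 × 4.08) = 3.18 + 0.150943 = 3.33094 m along the plane.
The resultant acts 1.2 + 0.150943 = 1.35094 m (along the plate) below the hinge at the top edge, so the moment about the hinge is M = F × 1.35094 = 127.279 × 1.35094 = 171.946 kN·m.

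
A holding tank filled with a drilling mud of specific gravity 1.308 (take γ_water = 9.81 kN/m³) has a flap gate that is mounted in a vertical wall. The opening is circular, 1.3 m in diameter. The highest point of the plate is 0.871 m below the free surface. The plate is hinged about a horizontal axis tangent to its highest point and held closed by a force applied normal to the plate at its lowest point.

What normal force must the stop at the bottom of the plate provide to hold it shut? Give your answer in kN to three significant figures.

P ≈ 14.3 kN

γ = 1.308 × 9.81 = 12.83148 kN/m³.
The centroid is at the centre, 0.65 m below the top of the plate, so the centroid depth is h_c = 0.871 + 0.65 = 1.521 m.
A = π(0.65)² = 1.32732 m².
Resultant F = γ·h_c·A = 12.83148 × 1.521 × 1.32732 = 25.9049 kN.
I_c = πr⁴/4 = π × 0.65⁴/4 = 0.140198 m⁴.
Centre of pressure: y_p = y_c + I_c/(y_c·A) = 1.521 + 0.140198/(1.521 × 1.32732) = 1.521 + 0.0694444 = 1.59044 m along the plane.
The resultant acts 0.65 + 0.0694444 = 0.719444 m (along the plate) below the hinge at the top edge, so the moment about the hinge is M = F × 0.719444 = 25.9049 × 0.719444 = 18.6371 kN·m.
A normal force at the bottom, 1.3 m from the hinge, must supply this moment: P = 18.6371/1.3 = 14.3362 kN.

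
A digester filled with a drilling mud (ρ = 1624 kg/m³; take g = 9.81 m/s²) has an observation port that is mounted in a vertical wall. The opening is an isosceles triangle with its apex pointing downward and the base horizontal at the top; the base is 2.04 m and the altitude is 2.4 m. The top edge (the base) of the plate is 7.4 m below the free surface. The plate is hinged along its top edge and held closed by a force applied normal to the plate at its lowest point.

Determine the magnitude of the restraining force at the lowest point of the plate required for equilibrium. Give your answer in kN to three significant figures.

γ = ρg = 1624 × 9.81 / 1000 = 15.93144 kN/m³.
With the apex down, the centroid sits h/3 = 2.4/3 = 0.8 m below the base (the top edge), so the centroid depth is h_c = 7.4 + 0.8 = 8.2 m.
A = ½ × 2.04 × 2.4 = 2.448 m².
Resultant F = γ·h_c·A = 15.93144 × 8.2 × 2.448 = 319.801 kN.
I_c = b·h³/36 = 2.04 × 2.4³/36 = 0.78336 m⁴.
Centre of pressure: y_p = y_c + I_c/(y_c·A) = 8.2 + 0.78336/(8.2 × 2.448) = 8.2 + 0.0390244 = 8.23902 m along the plane.
The resultant acts 0.8 + 0.0390244 = 0.839024 m (along the plate) below the hinge at the top edge, so the moment about the hinge is M = F × 0.839024 = 319.801 × 0.839024 = 268.321 kN·m.
A normal force at the bottom, 2.4 m from the hinge, must supply this moment: P = 268.321/2.4 = 111.8 kN.

P ≈ 112 kN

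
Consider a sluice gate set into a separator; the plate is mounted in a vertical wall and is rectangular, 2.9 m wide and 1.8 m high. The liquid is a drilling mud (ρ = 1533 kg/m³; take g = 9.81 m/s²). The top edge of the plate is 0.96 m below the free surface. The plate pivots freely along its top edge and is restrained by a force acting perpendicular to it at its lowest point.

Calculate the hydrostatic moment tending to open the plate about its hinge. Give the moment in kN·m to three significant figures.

γ = ρg = 1533 × 9.81 / 1000 = 15.03873 kN/m³.
The centroid lies 1.8/2 = 0.9 m below the top edge, so the centroid depth is h_c = 0.96 + 0.9 = 1.86 m.
A = 2.9 × 1.8 = 5.22 m².
Resultant F = γ·h_c·A = 15.03873 × 1.86 × 5.22 = 146.014 kN.
I_c = b·h³/12 = 2.9 × 1.8³/12 = 1.4094 m⁴.
Centre of pressure: y_p = y_c + I_c/(y_c·A) = 1.86 + 1.4094/(1.86 × 5.22) = 1.86 + 0.145161 = 2.00516 m along the plane.
The resultant acts 0.9 + 0.145161 = 1.04516 m (along the plate) below the hinge at the top edge, so the moment about the hinge is M = F × 1.04516 = 146.014 × 1.04516 = 152.608 kN·m.

M ≈ 153 kN·m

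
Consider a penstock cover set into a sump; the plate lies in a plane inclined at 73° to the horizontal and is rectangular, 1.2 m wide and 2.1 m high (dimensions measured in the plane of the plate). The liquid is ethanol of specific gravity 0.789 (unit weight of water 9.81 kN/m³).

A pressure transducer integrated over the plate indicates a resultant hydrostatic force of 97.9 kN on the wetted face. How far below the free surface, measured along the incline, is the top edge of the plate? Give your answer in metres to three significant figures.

y_top ≈ 4.20 m

γ = 0.789 × 9.81 = 7.74009 kN/m³.
A = 1.2 × 2.1 = 2.52 m².
From F = γ·h_c·A, the centroid depth is h_c = 97.9/(7.74009 × 2.52) = 5.01922 m.
Let θ = 73° be the plate's angle to the horizontal; measure y along the incline from where the plane meets the free surface. Vertical depth h = y·sinθ with sinθ = 0.956305.
Along the incline, y_c = h_c/sinθ = 5.01922/0.956305 = 5.24856 m.
The centroid lies 2.1/2 = 1.05 m below the top edge, so the top edge sits at y_top = 5.24856 − 1.05 = 4.19856 m along the incline.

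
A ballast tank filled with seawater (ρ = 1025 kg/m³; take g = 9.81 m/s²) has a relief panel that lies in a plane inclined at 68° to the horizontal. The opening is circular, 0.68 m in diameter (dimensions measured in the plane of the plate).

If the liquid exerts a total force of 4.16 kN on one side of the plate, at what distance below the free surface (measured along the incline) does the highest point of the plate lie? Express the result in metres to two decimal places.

γ = ρg = 1025 × 9.81 / 1000 = 10.05525 kN/m³.
A = π(0.34)² = 0.363168 m².
From F = γ·h_c·A, the centroid depth is h_c = 4.16/(10.05525 × 0.363168) = 1.13918 m.
Let θ = 68° be the plate's angle to the horizontal; measure y along the incline from where the plane meets the free surface. Vertical depth h = y·sinθ with sinθ = 0.927184.
Along the incline, y_c = h_c/sinθ = 1.13918/0.927184 = 1.22865 m.
The centroid is at the centre, 0.34 m below the top of the plate, so the highest point sits at y_top = 1.22865 − 0.34 = 0.88865 m along the incline.

y_top ≈ 0.89 m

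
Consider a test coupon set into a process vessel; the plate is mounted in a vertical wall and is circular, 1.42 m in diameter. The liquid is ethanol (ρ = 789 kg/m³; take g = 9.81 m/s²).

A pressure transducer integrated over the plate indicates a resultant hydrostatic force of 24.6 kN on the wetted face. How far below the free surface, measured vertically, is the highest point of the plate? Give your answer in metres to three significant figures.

γ = ρg = 789 × 9.81 / 1000 = 7.74009 kN/m³.
A = π(0.71)² = 1.58368 m².
From F = γ·h_c·A, the centroid depth is h_c = 24.6/(7.74009 × 1.58368) = 2.00688 m.
The centroid is at the centre, 0.71 m below the top of the plate, so the highest point sits at h_top = 2.00688 − 0.71 = 1.29688 m below the surface.

d_top ≈ 1.30 m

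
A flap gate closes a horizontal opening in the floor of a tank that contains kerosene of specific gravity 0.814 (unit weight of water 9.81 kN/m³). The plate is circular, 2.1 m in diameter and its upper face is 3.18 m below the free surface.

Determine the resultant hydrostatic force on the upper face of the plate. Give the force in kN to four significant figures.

γ = 0.814 × 9.81 = 7.98534 kN/m³.
The plate is horizontal, so pressure is uniform at p = γ·h = 7.98534 × 3.18 = 25.3934 kN/m².
A = π(1.05)² = 3.46361 m².
F = p·A = 25.3934 × 3.46361 = 87.9528 kN.

F ≈ 87.95 kN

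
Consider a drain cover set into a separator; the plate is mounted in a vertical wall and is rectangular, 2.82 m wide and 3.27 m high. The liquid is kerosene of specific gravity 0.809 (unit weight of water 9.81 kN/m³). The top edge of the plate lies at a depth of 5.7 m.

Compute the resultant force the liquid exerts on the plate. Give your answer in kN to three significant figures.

F ≈ 537 kN

γ = 0.809 × 9.81 = 7.93629 kN/m³.
The centroid lies 3.27/2 = 1.635 m below the top edge, so the centroid depth is h_c = 5.7 + 1.635 = 7.335 m.
A = 2.82 × 3.27 = 9.2214 m².
Resultant F = γ·h_c·A = 7.93629 × 7.335 × 9.2214 = 536.802 kN.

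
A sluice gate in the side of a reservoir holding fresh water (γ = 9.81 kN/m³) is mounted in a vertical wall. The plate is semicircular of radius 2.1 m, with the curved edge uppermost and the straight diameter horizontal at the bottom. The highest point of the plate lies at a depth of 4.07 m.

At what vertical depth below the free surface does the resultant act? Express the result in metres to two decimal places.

γ = 9.81 kN/m³.
The centroid lies 4r/(3π) = 0.891268 m above the diameter, so r − 4r/(3π) = 2.1 − 0.891268 = 1.20873 m below the topmost point, so the centroid depth is h_c = 4.07 + 1.20873 = 5.27873 m.
A = πr²/2 = π × 2.1²/2 = 6.92721 m².
Resultant F = γ·h_c·A = 9.81 × 5.27873 × 6.92721 = 358.721 kN.
I_c = (π/8 − 8/(9π))·r⁴ = 0.109757 × 2.1⁴ = 2.13457 m⁴.
Centre of pressure: y_p = y_c + I_c/(y_c·A) = 5.27873 + 2.13457/(5.27873 × 6.92721) = 5.27873 + 0.0583744 = 5.3371 m along the plane.

h_p = 5.34 m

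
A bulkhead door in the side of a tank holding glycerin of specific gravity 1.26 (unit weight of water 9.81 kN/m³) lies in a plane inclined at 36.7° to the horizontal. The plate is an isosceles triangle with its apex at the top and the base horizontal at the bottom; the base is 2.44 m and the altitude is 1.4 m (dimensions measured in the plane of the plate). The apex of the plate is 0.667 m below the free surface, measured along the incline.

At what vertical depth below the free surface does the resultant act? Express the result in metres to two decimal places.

γ = 1.26 × 9.81 = 12.3606 kN/m³.
Let θ = 36.7° be the plate's angle to the horizontal; measure y along the incline from where the plane meets the free surface. Vertical depth h = y·sinθ with sinθ = 0.597625.
With the apex up, the centroid sits 2h/3 = 2 × 1.4/3 = 0.933333 m below the apex, so y_c = 0.667 + 0.933333 = 1.60033 m and h_c = 1.60033 × 0.597625 = 0.956397 m.
A = ½ × 2.44 × 1.4 = 1.708 m².
Resultant F = γ·h_c·A = 12.3606 × 0.956397 × 1.708 = 20.1914 kN.
I_c = b·h³/36 = 2.44 × 1.4³/36 = 0.185982 m⁴.
Centre of pressure: y_p = y_c + I_c/(y_c·A) = 1.60033 + 0.185982/(1.60033 × 1.708) = 1.60033 + 0.0680414 = 1.66837 m along the plane.
Vertically, h_p = y_p·sinθ = 1.66837 × 0.597625 = 0.99706 m.

h_p = 1.00 m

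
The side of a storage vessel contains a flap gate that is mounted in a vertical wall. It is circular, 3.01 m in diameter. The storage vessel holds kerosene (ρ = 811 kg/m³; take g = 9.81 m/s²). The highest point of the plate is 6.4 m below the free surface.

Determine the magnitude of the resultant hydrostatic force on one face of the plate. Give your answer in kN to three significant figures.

γ = ρg = 811 × 9.81 / 1000 = 7.95591 kN/m³.
The centroid is at the centre, 1.505 m below the top of the plate, so the centroid depth is h_c = 6.4 + 1.505 = 7.905 m.
A = π(1.505)² = 7.11579 m².
Resultant F = γ·h_c·A = 7.95591 × 7.905 × 7.11579 = 447.522 kN.

F ≈ 448 kN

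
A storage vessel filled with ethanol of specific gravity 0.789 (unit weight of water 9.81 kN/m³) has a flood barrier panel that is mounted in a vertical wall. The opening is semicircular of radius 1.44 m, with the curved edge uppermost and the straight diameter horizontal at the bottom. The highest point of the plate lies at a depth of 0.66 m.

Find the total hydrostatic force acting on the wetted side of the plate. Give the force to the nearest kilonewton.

γ = 0.789 × 9.81 = 7.74009 kN/m³.
The centroid lies 4r/(3π) = 0.611155 m above the diameter, so r − 4r/(3π) = 1.44 − 0.611155 = 0.828845 m below the topmost point, so the centroid depth is h_c = 0.66 + 0.828845 = 1.48884 m.
A = πr²/2 = π × 1.44²/2 = 3.2572 m².
Resultant F = γ·h_c·A = 7.74009 × 1.48884 × 3.2572 = 37.5352 kN.

F ≈ 38 kN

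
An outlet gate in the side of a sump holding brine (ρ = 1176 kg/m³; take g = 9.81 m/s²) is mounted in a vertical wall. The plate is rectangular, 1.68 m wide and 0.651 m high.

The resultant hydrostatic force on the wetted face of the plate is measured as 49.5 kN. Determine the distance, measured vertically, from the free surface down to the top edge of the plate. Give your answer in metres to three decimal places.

d_top ≈ 3.598 m

γ = ρg = 1176 × 9.81 / 1000 = 11.53656 kN/m³.
A = 1.68 × 0.651 = 1.09368 m².
From F = γ·h_c·A, the centroid depth is h_c = 49.5/(11.53656 × 1.09368) = 3.92318 m.
The centroid lies 0.651/2 = 0.3255 m below the top edge, so the top edge sits at h_top = 3.92318 − 0.3255 = 3.59768 m below the surface.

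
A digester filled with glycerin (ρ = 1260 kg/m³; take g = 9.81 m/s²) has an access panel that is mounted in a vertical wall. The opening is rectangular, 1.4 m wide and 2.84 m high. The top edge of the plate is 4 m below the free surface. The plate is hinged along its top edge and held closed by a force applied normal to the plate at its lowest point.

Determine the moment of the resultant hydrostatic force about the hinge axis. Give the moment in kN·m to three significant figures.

γ = ρg = 1260 × 9.81 / 1000 = 12.3606 kN/m³.
The centroid lies 2.84/2 = 1.42 m below the top edge, so the centroid depth is h_c = 4 + 1.42 = 5.42 m.
A = 1.4 × 2.84 = 3.976 m².
Resultant F = γ·h_c·A = 12.3606 × 5.42 × 3.976 = 266.37 kN.
I_c = b·h³/12 = 1.4 × 2.84³/12 = 2.6724 m⁴.
Centre of pressure: y_p = y_c + I_c/(y_c·A) = 5.42 + 2.6724/(5.42 × 3.976) = 5.42 + 0.12401 = 5.54401 m along the plane.
The resultant acts 1.42 + 0.12401 = 1.54401 m (along the plate) below the hinge at the top edge, so the moment about the hinge is M = F × 1.54401 = 266.37 × 1.54401 = 411.278 kN·m.

M ≈ 411 kN·m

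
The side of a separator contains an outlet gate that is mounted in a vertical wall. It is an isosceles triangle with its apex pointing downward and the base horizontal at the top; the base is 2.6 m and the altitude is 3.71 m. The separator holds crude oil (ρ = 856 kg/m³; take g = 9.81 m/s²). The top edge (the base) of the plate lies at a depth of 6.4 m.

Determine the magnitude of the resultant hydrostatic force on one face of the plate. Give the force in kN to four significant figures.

F ≈ 309.3 kN

γ = ρg = 856 × 9.81 / 1000 = 8.39736 kN/m³.
With the apex down, the centroid sits h/3 = 3.71/3 = 1.23667 m below the base (the top edge), so the centroid depth is h_c = 6.4 + 1.23667 = 7.63667 m.
A = ½ × 2.6 × 3.71 = 4.823 m².
Resultant F = γ·h_c·A = 8.39736 × 7.63667 × 4.823 = 309.289 kN.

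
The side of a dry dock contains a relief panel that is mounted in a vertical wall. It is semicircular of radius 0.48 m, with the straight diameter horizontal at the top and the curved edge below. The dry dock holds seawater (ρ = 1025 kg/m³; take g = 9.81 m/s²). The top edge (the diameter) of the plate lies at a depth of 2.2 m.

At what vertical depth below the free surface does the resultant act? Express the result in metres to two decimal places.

γ = ρg = 1025 × 9.81 / 1000 = 10.05525 kN/m³.
The centroid of a semicircle lies 4r/(3π) = 0.203718 m from the diameter, here below the top edge, so the centroid depth is h_c = 2.2 + 0.203718 = 2.40372 m.
A = πr²/2 = π × 0.48²/2 = 0.361911 m².
Resultant F = γ·h_c·A = 10.05525 × 2.40372 × 0.361911 = 8.74739 kN.
I_c = (π/8 − 8/(9π))·r⁴ = 0.109757 × 0.48⁴ = 0.00582636 m⁴.
Centre of pressure: y_p = y_c + I_c/(y_c·A) = 2.40372 + 0.00582636/(2.40372 × 0.361911) = 2.40372 + 0.00669748 = 2.41042 m along the plane.

h_p = 2.41 m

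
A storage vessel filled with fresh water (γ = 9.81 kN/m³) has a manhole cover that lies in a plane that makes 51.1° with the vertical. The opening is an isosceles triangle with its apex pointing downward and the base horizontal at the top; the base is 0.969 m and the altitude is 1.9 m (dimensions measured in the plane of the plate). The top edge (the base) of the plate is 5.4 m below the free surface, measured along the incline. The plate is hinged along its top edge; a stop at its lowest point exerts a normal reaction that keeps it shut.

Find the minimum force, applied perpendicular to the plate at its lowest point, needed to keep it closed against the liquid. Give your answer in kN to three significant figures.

P ≈ 12.0 kN

γ = 9.81 kN/m³.
The plate makes 51.1° with the vertical, i.e. θ = 90° − 51.1° = 38.9° to the horizontal. Measuring y along the incline from the free-surface line, vertical depth h = y·sinθ with sinθ = 0.627963.
With the apex down, the centroid sits h/3 = 1.9/3 = 0.633333 m below the base (the top edge), so y_c = 5.4 + 0.633333 = 6.03333 m and h_c = 6.03333 × 0.627963 = 3.78871 m.
A = ½ × 0.969 × 1.9 = 0.92055 m².
Resultant F = γ·h_c·A = 9.81 × 3.78871 × 0.92055 = 34.2143 kN.
I_c = b·h³/36 = 0.969 × 1.9³/36 = 0.184621 m⁴.
Centre of pressure: y_p = y_c + I_c/(y_c·A) = 6.03333 + 0.184621/(6.03333 × 0.92055) = 6.03333 + 0.0332412 = 6.06657 m along the plane.
The resultant acts 0.633333 + 0.0332412 = 0.666574 m (along the plate) below the hinge at the top edge, so the moment about the hinge is M = F × 0.666574 = 34.2143 × 0.666574 = 22.8064 kN·m.
A normal force at the bottom, 1.9 m from the hinge, must supply this moment: P = 22.8064/1.9 = 12.0034 kN.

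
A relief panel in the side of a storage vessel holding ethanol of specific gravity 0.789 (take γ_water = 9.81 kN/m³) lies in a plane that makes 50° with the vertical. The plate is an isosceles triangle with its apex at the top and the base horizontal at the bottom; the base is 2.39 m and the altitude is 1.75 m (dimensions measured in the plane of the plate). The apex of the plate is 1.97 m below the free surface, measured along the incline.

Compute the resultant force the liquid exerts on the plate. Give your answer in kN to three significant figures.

F ≈ 32.6 kN

γ = 0.789 × 9.81 = 7.74009 kN/m³.
The plate makes 50° with the vertical, i.e. θ = 90° − 50° = 40° to the horizontal. Measuring y along the incline from the free-surface line, vertical depth h = y·sinθ with sinθ = 0.642788.
With the apex up, the centroid sits 2h/3 = 2 × 1.75/3 = 1.16667 m below the apex, so y_c = 1.97 + 1.16667 = 3.13667 m and h_c = 3.13667 × 0.642788 = 2.01621 m.
A = ½ × 2.39 × 1.75 = 2.09125 m².
Resultant F = γ·h_c·A = 7.74009 × 2.01621 × 2.09125 = 32.6353 kN.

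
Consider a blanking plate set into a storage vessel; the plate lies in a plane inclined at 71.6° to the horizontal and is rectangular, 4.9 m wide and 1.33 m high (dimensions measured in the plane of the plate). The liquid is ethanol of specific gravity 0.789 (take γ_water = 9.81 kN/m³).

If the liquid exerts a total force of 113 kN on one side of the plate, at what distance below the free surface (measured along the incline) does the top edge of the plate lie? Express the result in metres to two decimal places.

γ = 0.789 × 9.81 = 7.74009 kN/m³.
A = 4.9 × 1.33 = 6.517 m².
From F = γ·h_c·A, the centroid depth is h_c = 113/(7.74009 × 6.517) = 2.24019 m.
Let θ = 71.6° be the plate's angle to the horizontal; measure y along the incline from where the plane meets the free surface. Vertical depth h = y·sinθ with sinθ = 0.948876.
Along the incline, y_c = h_c/sinθ = 2.24019/0.948876 = 2.36089 m.
The centroid lies 1.33/2 = 0.665 m below the top edge, so the top edge sits at y_top = 2.36089 − 0.665 = 1.69589 m along the incline.

y_top ≈ 1.70 m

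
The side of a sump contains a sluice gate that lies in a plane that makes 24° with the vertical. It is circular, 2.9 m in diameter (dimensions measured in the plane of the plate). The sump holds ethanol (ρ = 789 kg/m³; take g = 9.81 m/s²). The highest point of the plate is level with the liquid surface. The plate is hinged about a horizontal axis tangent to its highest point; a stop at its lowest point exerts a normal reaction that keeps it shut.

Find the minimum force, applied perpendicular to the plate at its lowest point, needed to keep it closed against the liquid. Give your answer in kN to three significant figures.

P ≈ 42.3 kN

γ = ρg = 789 × 9.81 / 1000 = 7.74009 kN/m³.
The plate makes 24° with the vertical, i.e. θ = 90° − 24° = 66° to the horizontal. Measuring y along the incline from the free-surface line, vertical depth h = y·sinθ with sinθ = 0.913545.
The centroid is at the centre, 1.45 m below the top of the plate, so y_c = 1.45 m and h_c = 1.45 × 0.913545 = 1.32464 m.
A = π(1.45)² = 6.6052 m².
Resultant F = γ·h_c·A = 7.74009 × 1.32464 × 6.6052 = 67.722 kN.
I_c = πr⁴/4 = π × 1.45⁴/4 = 3.47186 m⁴.
Centre of pressure: y_p = y_c + I_c/(y_c·A) = 1.45 + 3.47186/(1.45 × 6.6052) = 1.45 + 0.3625 = 1.8125 m along the plane.
The resultant acts 1.45 + 0.3625 = 1.8125 m (along the plate) below the hinge at the top edge, so the moment about the hinge is M = F × 1.8125 = 67.722 × 1.8125 = 122.746 kN·m.
A normal force at the bottom, 2.9 m from the hinge, must supply this moment: P = 122.746/2.9 = 42.3262 kN.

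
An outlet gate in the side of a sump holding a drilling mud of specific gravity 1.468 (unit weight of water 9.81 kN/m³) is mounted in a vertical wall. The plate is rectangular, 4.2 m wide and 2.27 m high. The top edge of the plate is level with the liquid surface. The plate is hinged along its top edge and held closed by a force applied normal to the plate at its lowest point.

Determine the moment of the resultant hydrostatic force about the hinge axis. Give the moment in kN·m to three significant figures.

γ = 1.468 × 9.81 = 14.40108 kN/m³.
The centroid lies 2.27/2 = 1.135 m below the top edge, so the centroid depth is h_c = 1.135 m.
A = 4.2 × 2.27 = 9.534 m².
Resultant F = γ·h_c·A = 14.40108 × 1.135 × 9.534 = 155.835 kN.
I_c = b·h³/12 = 4.2 × 2.27³/12 = 4.09398 m⁴.
Centre of pressure: y_p = y_c + I_c/(y_c·A) = 1.135 + 4.09398/(1.135 × 9.534) = 1.135 + 0.378333 = 1.51333 m along the plane.
The resultant acts 1.135 + 0.378333 = 1.51333 m (along the plate) below the hinge at the top edge, so the moment about the hinge is M = F × 1.51333 = 155.835 × 1.51333 = 235.83 kN·m.

M ≈ 236 kN·m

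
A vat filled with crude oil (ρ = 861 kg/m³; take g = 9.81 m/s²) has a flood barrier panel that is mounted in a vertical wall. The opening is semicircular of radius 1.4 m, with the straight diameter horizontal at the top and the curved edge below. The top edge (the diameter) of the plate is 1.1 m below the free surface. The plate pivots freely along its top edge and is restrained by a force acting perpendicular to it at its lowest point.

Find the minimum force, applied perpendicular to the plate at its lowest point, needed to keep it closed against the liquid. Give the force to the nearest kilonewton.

P ≈ 21 kN

γ = ρg = 861 × 9.81 / 1000 = 8.44641 kN/m³.
The centroid of a semicircle lies 4r/(3π) = 0.594178 m from the diameter, here below the top edge, so the centroid depth is h_c = 1.1 + 0.594178 = 1.69418 m.
A = πr²/2 = π × 1.4²/2 = 3.07876 m².
Resultant F = γ·h_c·A = 8.44641 × 1.69418 × 3.07876 = 44.0563 kN.
I_c = (π/8 − 8/(9π))·r⁴ = 0.109757 × 1.4⁴ = 0.421642 m⁴.
Centre of pressure: y_p = y_c + I_c/(y_c·A) = 1.69418 + 0.421642/(1.69418 × 3.07876) = 1.69418 + 0.0808367 = 1.77502 m along the plane.
The resultant acts 0.594178 + 0.0808367 = 0.675015 m (along the plate) below the hinge at the top edge, so the moment about the hinge is M = F × 0.675015 = 44.0563 × 0.675015 = 29.7387 kN·m.
A normal force at the bottom, 1.4 m from the hinge, must supply this moment: P = 29.7387/1.4 = 21.2419 kN.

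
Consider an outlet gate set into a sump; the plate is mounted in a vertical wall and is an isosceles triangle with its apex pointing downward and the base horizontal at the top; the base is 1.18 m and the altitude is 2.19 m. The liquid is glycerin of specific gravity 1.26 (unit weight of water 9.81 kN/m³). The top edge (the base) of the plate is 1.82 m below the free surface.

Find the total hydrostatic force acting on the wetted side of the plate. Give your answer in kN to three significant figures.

γ = 1.26 × 9.81 = 12.3606 kN/m³.
With the apex down, the centroid sits h/3 = 2.19/3 = 0.73 m below the base (the top edge), so the centroid depth is h_c = 1.82 + 0.73 = 2.55 m.
A = ½ × 1.18 × 2.19 = 1.2921 m².
Resultant F = γ·h_c·A = 12.3606 × 2.55 × 1.2921 = 40.7264 kN.

F ≈ 40.7 kN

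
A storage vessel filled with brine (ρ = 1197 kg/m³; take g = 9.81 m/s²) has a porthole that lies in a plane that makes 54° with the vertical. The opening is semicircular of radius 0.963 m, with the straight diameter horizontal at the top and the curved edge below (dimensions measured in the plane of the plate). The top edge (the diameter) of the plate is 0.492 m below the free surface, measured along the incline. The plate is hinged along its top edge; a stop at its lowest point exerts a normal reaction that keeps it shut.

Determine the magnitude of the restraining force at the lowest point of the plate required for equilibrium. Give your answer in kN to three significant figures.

P ≈ 4.52 kN

γ = ρg = 1197 × 9.81 / 1000 = 11.74257 kN/m³.
The plate makes 54° with the vertical, i.e. θ = 90° − 54° = 36° to the horizontal. Measuring y along the incline from the free-surface line, vertical depth h = y·sinθ with sinθ = 0.587785.
The centroid of a semicircle lies 4r/(3π) = 0.40871 m from the diameter, here below the top edge, so y_c = 0.492 + 0.40871 = 0.90071 m and h_c = 0.90071 × 0.587785 = 0.529424 m.
A = πr²/2 = π × 0.963²/2 = 1.45671 m².
Resultant F = γ·h_c·A = 11.74257 × 0.529424 × 1.45671 = 9.05607 kN.
I_c = (π/8 − 8/(9π))·r⁴ = 0.109757 × 0.963⁴ = 0.0943925 m⁴.
Centre of pressure: y_p = y_c + I_c/(y_c·A) = 0.90071 + 0.0943925/(0.90071 × 1.45671) = 0.90071 + 0.0719415 = 0.972652 m along the plane.
The resultant acts 0.40871 + 0.0719415 = 0.480652 m (along the plate) below the hinge at the top edge, so the moment about the hinge is M = F × 0.480652 = 9.05607 × 0.480652 = 4.35282 kN·m.
A normal force at the bottom, 0.963 m from the hinge, must supply this moment: P = 4.35282/0.963 = 4.52006 kN.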